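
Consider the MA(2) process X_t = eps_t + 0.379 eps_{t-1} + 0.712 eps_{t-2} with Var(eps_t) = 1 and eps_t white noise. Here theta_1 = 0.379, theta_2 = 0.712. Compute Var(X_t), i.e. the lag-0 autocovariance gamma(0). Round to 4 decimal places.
\gamma(0) = 1.6506

For an MA(q) process X_t = eps_t + sum_i theta_i eps_{t-i} with
Var(eps_t) = sigma^2, the variance is
  gamma(0) = sigma^2 * (1 + sum_i theta_i^2).
  sum_i theta_i^2 = (0.379)^2 + (0.712)^2 = 0.143641 + 0.506944 = 0.650585.
  gamma(0) = 1 * (1 + 0.650585) = 1 * 1.650585 = 1.650585, which rounds to 1.6506.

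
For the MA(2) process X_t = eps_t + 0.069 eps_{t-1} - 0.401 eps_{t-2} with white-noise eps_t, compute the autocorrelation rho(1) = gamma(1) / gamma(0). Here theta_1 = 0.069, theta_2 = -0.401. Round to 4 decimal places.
\rho(1) = 0.0355

For an MA(q) process with theta_0 = 1, the autocovariance is
  gamma(k) = sigma^2 * sum_{i=0..q-k} theta_i * theta_{i+k},
and rho(k) = gamma(k) / gamma(0). Sigma^2 cancels.
  numerator   = (1)*(0.069) + (0.069)*(-0.401) = 0.041331.
  denominator = (1)^2 + (0.069)^2 + (-0.401)^2 = 1.165562.
  rho(1) = 0.041331 / 1.165562 = 0.0355.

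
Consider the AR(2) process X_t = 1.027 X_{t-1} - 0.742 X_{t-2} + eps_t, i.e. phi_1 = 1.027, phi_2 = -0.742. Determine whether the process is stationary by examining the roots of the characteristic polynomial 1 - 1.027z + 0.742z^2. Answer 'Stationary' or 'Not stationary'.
\text{Stationary}

The AR(p) characteristic polynomial is P(z) = 1 - 1.027z + 0.742z^2.
Stationarity requires all roots to lie outside the unit circle, i.e. |z| > 1 for every root.
Set 1 + (-1.027) z + (0.742) z^2 = 0, i.e. a z^2 + b z + c = 0 with a = 0.742, b = -1.027, c = 1.
Discriminant D = b^2 - 4ac = (-1.027)^2 - 4*(0.742)*1 = 1.054729 - (2.968) = -1.913271.
D < 0, so the roots are the complex-conjugate pair z = (-b +/- i sqrt(-D)) / (2a) = 0.692 +/- 0.9321i.
For a conjugate pair |z|^2 = z * conj(z) = (product of roots) = c/a = 1/(0.742) = 1.347709, so |z| = sqrt(1.347709) = 1.1609 for both roots.
Moduli of all roots: 1.1609, 1.1609.
All moduli strictly greater than 1? Yes.
Verdict: Stationary.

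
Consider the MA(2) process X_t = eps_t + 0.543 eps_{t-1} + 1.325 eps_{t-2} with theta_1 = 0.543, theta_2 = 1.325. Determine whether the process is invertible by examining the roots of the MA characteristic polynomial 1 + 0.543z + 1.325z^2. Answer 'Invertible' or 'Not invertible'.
\text{Not invertible}

The MA(q) characteristic polynomial is P(z) = 1 + 0.543z + 1.325z^2.
Invertibility requires all roots to lie outside the unit circle, i.e. |z| > 1 for every root.
Set 1 + (0.543) z + (1.325) z^2 = 0, i.e. a z^2 + b z + c = 0 with a = 1.325, b = 0.543, c = 1.
Discriminant D = b^2 - 4ac = (0.543)^2 - 4*(1.325)*1 = 0.294849 - (5.3) = -5.005151.
D < 0, so the roots are the complex-conjugate pair z = (-b +/- i sqrt(-D)) / (2a) = -0.2049 +/- 0.8442i.
For a conjugate pair |z|^2 = z * conj(z) = (product of roots) = c/a = 1/(1.325) = 0.754717, so |z| = sqrt(0.754717) = 0.8687 for both roots.
Moduli of all roots: 0.8687, 0.8687.
All moduli strictly greater than 1? No.
Verdict: Not invertible.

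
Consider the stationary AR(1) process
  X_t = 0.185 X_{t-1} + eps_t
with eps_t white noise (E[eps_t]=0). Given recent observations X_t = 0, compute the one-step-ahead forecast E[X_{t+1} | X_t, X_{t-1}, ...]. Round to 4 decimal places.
E[X_{t+1} \mid \mathcal F_t] = 0.0000

For an AR(p) model X_t = c + sum_i phi_i X_{t-i} + eps_t, the
one-step-ahead conditional mean is
  E[X_{t+1} | X_t, ...] = c + sum_i phi_i X_{t+1-i}.
Substitute known values:
  E[X_{t+1} | ...] = (0.185) * (0)
                   = 0.0000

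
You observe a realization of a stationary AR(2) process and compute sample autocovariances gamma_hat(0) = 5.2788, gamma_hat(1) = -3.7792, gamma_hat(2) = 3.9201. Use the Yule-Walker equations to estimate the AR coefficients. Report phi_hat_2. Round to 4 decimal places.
\hat\phi_{2} = 0.4720

The Yule-Walker equations for an AR(p) process read, in matrix form,
  Gamma_p phi = r_p,   with   (Gamma_p)_{ij} = gamma(|i - j|),
                       (r_p)_i = gamma(i),   i,j = 1..p.
Substitute the sample gammas (Toeplitz matrix and right-hand side of size 2):
  Gamma_p = [[5.2788, -3.7792], [-3.7792, 5.2788]]
  r_p     = [-3.7792, 3.9201]
Written out:
  5.2788 phi_1 - 3.7792 phi_2 = -3.7792
  -3.7792 phi_1 + 5.2788 phi_2 = 3.9201
Solve by Cramer's rule:
  det = gamma(0)^2 - gamma(1)^2 = (5.2788)^2 - (-3.7792)^2 = 27.86572944 - 14.28235264 = 13.5833768
  phi_hat_1 = [gamma(1) gamma(0) - gamma(1) gamma(2)] / det = [(-3.7792)(5.2788) - (-3.7792)(3.9201)] / 13.5833768 = -5.13479904 / 13.5833768 = -0.378
  phi_hat_2 = [gamma(0) gamma(2) - gamma(1)^2] / det = [(5.2788)(3.9201) - (-3.7792)^2] / 13.5833768 = 6.41107124 / 13.5833768 = 0.472
So phi_hat = [-0.3780, 0.4720].
Therefore phi_hat_2 = 0.4720.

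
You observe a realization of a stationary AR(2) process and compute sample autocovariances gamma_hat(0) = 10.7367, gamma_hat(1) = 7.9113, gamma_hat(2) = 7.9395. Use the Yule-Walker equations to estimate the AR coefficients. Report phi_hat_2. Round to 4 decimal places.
\hat\phi_{2} = 0.4300

The Yule-Walker equations for an AR(p) process read, in matrix form,
  Gamma_p phi = r_p,   with   (Gamma_p)_{ij} = gamma(|i - j|),
                       (r_p)_i = gamma(i),   i,j = 1..p.
Substitute the sample gammas (Toeplitz matrix and right-hand side of size 2):
  Gamma_p = [[10.7367, 7.9113], [7.9113, 10.7367]]
  r_p     = [7.9113, 7.9395]
Written out:
  10.7367 phi_1 + 7.9113 phi_2 = 7.9113
  7.9113 phi_1 + 10.7367 phi_2 = 7.9395
Solve by Cramer's rule:
  det = gamma(0)^2 - gamma(1)^2 = (10.7367)^2 - (7.9113)^2 = 115.27672689 - 62.58866769 = 52.6880592
  phi_hat_1 = [gamma(1) gamma(0) - gamma(1) gamma(2)] / det = [(7.9113)(10.7367) - (7.9113)(7.9395)] / 52.6880592 = 22.12948836 / 52.6880592 = 0.42
  phi_hat_2 = [gamma(0) gamma(2) - gamma(1)^2] / det = [(10.7367)(7.9395) - (7.9113)^2] / 52.6880592 = 22.65536196 / 52.6880592 = 0.43
So phi_hat = [0.4200, 0.4300].
Therefore phi_hat_2 = 0.4300.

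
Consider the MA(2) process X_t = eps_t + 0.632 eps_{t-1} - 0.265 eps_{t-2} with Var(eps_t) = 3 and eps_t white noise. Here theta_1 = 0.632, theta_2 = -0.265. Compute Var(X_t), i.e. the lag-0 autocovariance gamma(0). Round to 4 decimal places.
\gamma(0) = 4.4089

For an MA(q) process X_t = eps_t + sum_i theta_i eps_{t-i} with
Var(eps_t) = sigma^2, the variance is
  gamma(0) = sigma^2 * (1 + sum_i theta_i^2).
  sum_i theta_i^2 = (0.632)^2 + (-0.265)^2 = 0.399424 + 0.070225 = 0.469649.
  gamma(0) = 3 * (1 + 0.469649) = 3 * 1.469649 = 4.408947, which rounds to 4.4089.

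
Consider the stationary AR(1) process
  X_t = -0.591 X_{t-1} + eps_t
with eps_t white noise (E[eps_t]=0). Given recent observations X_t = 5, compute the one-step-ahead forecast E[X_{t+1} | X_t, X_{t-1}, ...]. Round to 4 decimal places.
E[X_{t+1} \mid \mathcal F_t] = -2.9550

For an AR(p) model X_t = c + sum_i phi_i X_{t-i} + eps_t, the
one-step-ahead conditional mean is
  E[X_{t+1} | X_t, ...] = c + sum_i phi_i X_{t+1-i}.
Substitute known values:
  E[X_{t+1} | ...] = (-0.591) * (5)
                   = -2.9550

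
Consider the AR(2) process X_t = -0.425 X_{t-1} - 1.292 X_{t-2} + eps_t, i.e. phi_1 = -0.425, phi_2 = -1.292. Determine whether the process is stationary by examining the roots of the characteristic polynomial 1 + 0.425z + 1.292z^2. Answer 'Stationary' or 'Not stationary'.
\text{Not stationary}

The AR(p) characteristic polynomial is P(z) = 1 + 0.425z + 1.292z^2.
Stationarity requires all roots to lie outside the unit circle, i.e. |z| > 1 for every root.
Set 1 + (0.425) z + (1.292) z^2 = 0, i.e. a z^2 + b z + c = 0 with a = 1.292, b = 0.425, c = 1.
Discriminant D = b^2 - 4ac = (0.425)^2 - 4*(1.292)*1 = 0.180625 - (5.168) = -4.987375.
D < 0, so the roots are the complex-conjugate pair z = (-b +/- i sqrt(-D)) / (2a) = -0.1645 +/- 0.8643i.
For a conjugate pair |z|^2 = z * conj(z) = (product of roots) = c/a = 1/(1.292) = 0.773994, so |z| = sqrt(0.773994) = 0.8798 for both roots.
Moduli of all roots: 0.8798, 0.8798.
All moduli strictly greater than 1? No.
Verdict: Not stationary.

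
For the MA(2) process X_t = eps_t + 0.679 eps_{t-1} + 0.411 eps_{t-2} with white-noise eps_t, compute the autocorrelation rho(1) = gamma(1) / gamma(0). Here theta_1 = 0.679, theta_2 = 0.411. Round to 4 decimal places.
\rho(1) = 0.5878

For an MA(q) process with theta_0 = 1, the autocovariance is
  gamma(k) = sigma^2 * sum_{i=0..q-k} theta_i * theta_{i+k},
and rho(k) = gamma(k) / gamma(0). Sigma^2 cancels.
  numerator   = (1)*(0.679) + (0.679)*(0.411) = 0.958069.
  denominator = (1)^2 + (0.679)^2 + (0.411)^2 = 1.629962.
  rho(1) = 0.958069 / 1.629962 = 0.5878.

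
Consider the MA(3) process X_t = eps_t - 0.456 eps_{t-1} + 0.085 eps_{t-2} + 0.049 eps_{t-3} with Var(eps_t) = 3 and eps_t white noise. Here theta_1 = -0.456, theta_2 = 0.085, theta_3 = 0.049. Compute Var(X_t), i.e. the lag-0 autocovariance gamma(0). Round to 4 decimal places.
\gamma(0) = 3.6527

For an MA(q) process X_t = eps_t + sum_i theta_i eps_{t-i} with
Var(eps_t) = sigma^2, the variance is
  gamma(0) = sigma^2 * (1 + sum_i theta_i^2).
  sum_i theta_i^2 = (-0.456)^2 + (0.085)^2 + (0.049)^2 = 0.207936 + 0.007225 + 0.002401 = 0.217562.
  gamma(0) = 3 * (1 + 0.217562) = 3 * 1.217562 = 3.652686, which rounds to 3.6527.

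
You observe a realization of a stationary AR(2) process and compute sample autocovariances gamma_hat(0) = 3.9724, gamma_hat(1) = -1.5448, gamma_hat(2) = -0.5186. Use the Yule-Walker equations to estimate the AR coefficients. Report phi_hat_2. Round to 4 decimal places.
\hat\phi_{2} = -0.3320

The Yule-Walker equations for an AR(p) process read, in matrix form,
  Gamma_p phi = r_p,   with   (Gamma_p)_{ij} = gamma(|i - j|),
                       (r_p)_i = gamma(i),   i,j = 1..p.
Substitute the sample gammas (Toeplitz matrix and right-hand side of size 2):
  Gamma_p = [[3.9724, -1.5448], [-1.5448, 3.9724]]
  r_p     = [-1.5448, -0.5186]
Written out:
  3.9724 phi_1 - 1.5448 phi_2 = -1.5448
  -1.5448 phi_1 + 3.9724 phi_2 = -0.5186
Solve by Cramer's rule:
  det = gamma(0)^2 - gamma(1)^2 = (3.9724)^2 - (-1.5448)^2 = 15.77996176 - 2.38640704 = 13.39355472
  phi_hat_1 = [gamma(1) gamma(0) - gamma(1) gamma(2)] / det = [(-1.5448)(3.9724) - (-1.5448)(-0.5186)] / 13.39355472 = -6.9376968 / 13.39355472 = -0.518
  phi_hat_2 = [gamma(0) gamma(2) - gamma(1)^2] / det = [(3.9724)(-0.5186) - (-1.5448)^2] / 13.39355472 = -4.44649368 / 13.39355472 = -0.332
So phi_hat = [-0.5180, -0.3320].
Therefore phi_hat_2 = -0.3320.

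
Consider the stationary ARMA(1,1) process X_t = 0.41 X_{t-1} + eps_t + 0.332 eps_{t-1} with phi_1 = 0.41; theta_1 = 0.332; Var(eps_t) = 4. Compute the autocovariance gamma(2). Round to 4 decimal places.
\gamma(2) = 1.6619

Multiply the model equation by X_{t-k} and take expectations. With theta_0 = psi_0 = 1 and psi_j the MA(infinity) weights, this gives
  gamma(k) - sum_i phi_i gamma(k-i) = c_k,
  c_k = sigma^2 * sum_{j=k..q} theta_j psi_{j-k}   (c_k = 0 for k > q),
using gamma(-m) = gamma(m).
psi-weights needed (psi_j = theta_j + sum_i phi_i psi_{j-i}):
  psi_1 = theta_1 + phi_1 = 0.332 + (0.41) = 0.742
Right-hand sides:
  c_0 = sigma^2 (1 + theta_1 psi_1) = 4 * (1 + (0.332)(0.742)) = 4 * 1.246344 = 4.985376
  c_1 = sigma^2 theta_1 = 4 * (0.332) = 1.328
  c_2 = 0
Equations for k = 0 and k = 1 (AR order 1):
  gamma(0) = phi_1 gamma(1) + c_0
  gamma(1) = phi_1 gamma(0) + c_1
Substituting the second into the first: gamma(0) (1 - phi_1^2) = c_0 + phi_1 c_1, so
  gamma(0) = (c_0 + phi_1 c_1) / (1 - phi_1^2) = (4.985376 + (0.41)(1.328)) / (1 - (0.41)^2) = 5.529856 / 0.8319 = 6.64726.
  gamma(1) = phi_1 gamma(0) + c_1 = (0.41)(6.64726) + (1.328) = 4.053377.
For k = 2 (> q): gamma(2) = phi_1 gamma(1) = (0.41)(4.053377) = 1.661884.
Therefore gamma(2) = 1.6619 (to 4 decimal places).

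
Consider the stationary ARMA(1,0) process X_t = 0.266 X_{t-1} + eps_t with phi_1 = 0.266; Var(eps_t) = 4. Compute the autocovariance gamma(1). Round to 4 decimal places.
\gamma(1) = 1.1450

Multiply the model equation by X_{t-k} and take expectations. With theta_0 = psi_0 = 1 and psi_j the MA(infinity) weights, this gives
  gamma(k) - sum_i phi_i gamma(k-i) = c_k,
  c_k = sigma^2 * sum_{j=k..q} theta_j psi_{j-k}   (c_k = 0 for k > q),
using gamma(-m) = gamma(m).
Pure AR (q = 0): c_0 = sigma^2 = 4, c_k = 0 for k >= 1.
Equations for k = 0 and k = 1 (AR order 1):
  gamma(0) = phi_1 gamma(1) + c_0
  gamma(1) = phi_1 gamma(0) + c_1
Substituting the second into the first: gamma(0) (1 - phi_1^2) = c_0 + phi_1 c_1, so
  gamma(0) = c_0 / (1 - phi_1^2) = 4 / (1 - (0.266)^2) = 4 / 0.929244 = 4.304574.
  gamma(1) = phi_1 gamma(0) = (0.266)(4.304574) = 1.145017.
Therefore gamma(1) = 1.1450 (to 4 decimal places).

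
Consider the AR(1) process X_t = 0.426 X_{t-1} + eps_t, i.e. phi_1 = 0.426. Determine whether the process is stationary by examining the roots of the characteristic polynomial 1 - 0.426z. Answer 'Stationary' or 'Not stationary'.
\text{Stationary}

The AR(p) characteristic polynomial is P(z) = 1 - 0.426z.
Stationarity requires all roots to lie outside the unit circle, i.e. |z| > 1 for every root.
This is linear in z: 1 + (-0.426) z = 0  =>  z = -1/(-0.426) = 2.347418,  |z| = 2.347418.
Moduli of all roots: 2.3474.
All moduli strictly greater than 1? Yes.
Verdict: Stationary.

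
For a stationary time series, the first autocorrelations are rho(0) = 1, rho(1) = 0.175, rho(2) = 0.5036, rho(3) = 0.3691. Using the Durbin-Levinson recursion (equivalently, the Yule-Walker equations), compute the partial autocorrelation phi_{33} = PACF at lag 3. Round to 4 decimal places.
\phi_{33} = 0.3230

The PACF at lag k is phi_{kk}, the last component of the solution
to the Yule-Walker system G_k phi = r_k where
  (G_k)_{ij} = rho(|i - j|), (r_k)_i = rho(i), i,j = 1..k.
Equivalently, Durbin-Levinson gives phi_{kk} iteratively:
  phi_{11} = rho(1)
  phi_{kk} = [rho(k) - sum_{j=1..k-1} phi_{k-1,j} rho(k-j)]
            / [1 - sum_{j=1..k-1} phi_{k-1,j} rho(j)],
  phi_{k,j} = phi_{k-1,j} - phi_{kk} phi_{k-1,k-j},  j = 1..k-1.
Step k = 1:
  phi_11 = rho(1) = 0.175.
Step k = 2:
  phi_22 = [rho(2) - phi_11 rho(1)] / [1 - phi_11 rho(1)] = [0.5036 - (0.175)(0.175)] / [1 - (0.175)(0.175)]
         = 0.472975 / 0.969375 = 0.487917.
  Update: phi_21 = phi_11 - phi_22 phi_11 = 0.175 - (0.487917)(0.175) = 0.089614.
Step k = 3:
  phi_33 = [rho(3) - phi_21 rho(2) - phi_22 rho(1)] / [1 - phi_21 rho(1) - phi_22 rho(2)]
    numerator   = 0.3691 - (0.089614)(0.5036) - (0.487917)(0.175) = 0.23858461
    denominator = 1 - (0.089614)(0.175) - (0.487917)(0.5036) = 0.73860223
  phi_33 = 0.23858461 / 0.73860223 = 0.323.
Therefore phi_{33} = 0.3230.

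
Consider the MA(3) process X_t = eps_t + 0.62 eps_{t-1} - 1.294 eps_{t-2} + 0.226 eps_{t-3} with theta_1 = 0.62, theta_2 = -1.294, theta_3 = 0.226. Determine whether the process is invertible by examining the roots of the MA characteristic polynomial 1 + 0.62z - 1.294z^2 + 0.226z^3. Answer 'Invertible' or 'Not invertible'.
\text{Not invertible}

The MA(q) characteristic polynomial is P(z) = 1 + 0.62z - 1.294z^2 + 0.226z^3.
Invertibility requires all roots to lie outside the unit circle, i.e. |z| > 1 for every root.
Degree 3: look for a simple real root z0 first, then factor out (1 - z/z0) and solve the remaining quadratic.
Testing z0 = 5: P(5) = 1 + (0.62)(5) + (-1.294)(5)^2 + (0.226)(5)^3
  = 1 + (3.1) + (-32.35) + (28.25) = 0.  So z_0 = 5 is a root, |z_0| = 5.
Divide out the factor (1 - 0.2 z) = (1 - z/z0) (since 1/z0 = 0.2):
  P(z) = (1 - 0.2 z)(1 + (0.82) z + (-1.13) z^2)
  [check: z-coef 0.82 - (0.2) = 0.62; z^2-coef -1.13 - (0.2)(0.82) = -1.294; z^3-coef -(0.2)(-1.13) = 0.226.]
Remaining roots from the quadratic factor 1 + (0.82) z + (-1.13) z^2:
  Set 1 + (0.82) z + (-1.13) z^2 = 0, i.e. a z^2 + b z + c = 0 with a = -1.13, b = 0.82, c = 1.
  Discriminant D = b^2 - 4ac = (0.82)^2 - 4*(-1.13)*1 = 0.6724 - (-4.52) = 5.1924.
  D >= 0, so the roots are real: z = (-b +/- sqrt(D)) / (2a) = (-0.82 +/- 2.278684) / (-2.26).
    z_1 = (-0.82 + 2.278684) / (-2.26) = -0.6454,   |z_1| = 0.6454.
    z_2 = (-0.82 - 2.278684) / (-2.26) = 1.3711,   |z_2| = 1.3711.
Moduli of all roots: 5.0000, 0.6454, 1.3711.
All moduli strictly greater than 1? No.
Verdict: Not invertible.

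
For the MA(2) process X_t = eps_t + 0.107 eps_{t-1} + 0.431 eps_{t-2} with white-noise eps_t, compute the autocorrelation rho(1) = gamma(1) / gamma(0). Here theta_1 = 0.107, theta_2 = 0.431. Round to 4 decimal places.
\rho(1) = 0.1279

For an MA(q) process with theta_0 = 1, the autocovariance is
  gamma(k) = sigma^2 * sum_{i=0..q-k} theta_i * theta_{i+k},
and rho(k) = gamma(k) / gamma(0). Sigma^2 cancels.
  numerator   = (1)*(0.107) + (0.107)*(0.431) = 0.153117.
  denominator = (1)^2 + (0.107)^2 + (0.431)^2 = 1.19721.
  rho(1) = 0.153117 / 1.19721 = 0.1279.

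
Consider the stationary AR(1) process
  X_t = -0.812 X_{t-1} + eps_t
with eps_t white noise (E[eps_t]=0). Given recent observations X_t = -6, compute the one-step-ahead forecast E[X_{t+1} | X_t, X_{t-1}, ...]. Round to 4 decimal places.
E[X_{t+1} \mid \mathcal F_t] = 4.8720

For an AR(p) model X_t = c + sum_i phi_i X_{t-i} + eps_t, the
one-step-ahead conditional mean is
  E[X_{t+1} | X_t, ...] = c + sum_i phi_i X_{t+1-i}.
Substitute known values:
  E[X_{t+1} | ...] = (-0.812) * (-6)
                   = 4.8720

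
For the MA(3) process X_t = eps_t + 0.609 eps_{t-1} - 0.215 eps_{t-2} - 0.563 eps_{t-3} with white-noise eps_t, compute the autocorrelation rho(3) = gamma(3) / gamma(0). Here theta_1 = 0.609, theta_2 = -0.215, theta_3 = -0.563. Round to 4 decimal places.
\rho(3) = -0.3247

For an MA(q) process with theta_0 = 1, the autocovariance is
  gamma(k) = sigma^2 * sum_{i=0..q-k} theta_i * theta_{i+k},
and rho(k) = gamma(k) / gamma(0). Sigma^2 cancels.
  numerator   = (1)*(-0.563) = -0.563.
  denominator = (1)^2 + (0.609)^2 + (-0.215)^2 + (-0.563)^2 = 1.734075.
  rho(3) = -0.563 / 1.734075 = -0.3247.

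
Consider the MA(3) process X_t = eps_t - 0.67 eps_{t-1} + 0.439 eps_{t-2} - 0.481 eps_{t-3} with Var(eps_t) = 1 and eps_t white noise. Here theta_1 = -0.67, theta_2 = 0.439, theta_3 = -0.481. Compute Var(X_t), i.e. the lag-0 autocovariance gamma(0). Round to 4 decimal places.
\gamma(0) = 1.8730

For an MA(q) process X_t = eps_t + sum_i theta_i eps_{t-i} with
Var(eps_t) = sigma^2, the variance is
  gamma(0) = sigma^2 * (1 + sum_i theta_i^2).
  sum_i theta_i^2 = (-0.67)^2 + (0.439)^2 + (-0.481)^2 = 0.4489 + 0.192721 + 0.231361 = 0.872982.
  gamma(0) = 1 * (1 + 0.872982) = 1 * 1.872982 = 1.872982, which rounds to 1.8730.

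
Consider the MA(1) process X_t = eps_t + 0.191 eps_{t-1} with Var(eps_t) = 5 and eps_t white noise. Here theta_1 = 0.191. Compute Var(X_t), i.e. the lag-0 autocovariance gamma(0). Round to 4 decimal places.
\gamma(0) = 5.1824

For an MA(q) process X_t = eps_t + sum_i theta_i eps_{t-i} with
Var(eps_t) = sigma^2, the variance is
  gamma(0) = sigma^2 * (1 + sum_i theta_i^2).
  sum_i theta_i^2 = (0.191)^2 = 0.036481.
  gamma(0) = 5 * (1 + 0.036481) = 5 * 1.036481 = 5.182405, which rounds to 5.1824.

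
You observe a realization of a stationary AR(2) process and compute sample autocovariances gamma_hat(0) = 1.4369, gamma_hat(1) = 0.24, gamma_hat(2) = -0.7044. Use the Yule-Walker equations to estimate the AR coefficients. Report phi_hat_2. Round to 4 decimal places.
\hat\phi_{2} = -0.5330

The Yule-Walker equations for an AR(p) process read, in matrix form,
  Gamma_p phi = r_p,   with   (Gamma_p)_{ij} = gamma(|i - j|),
                       (r_p)_i = gamma(i),   i,j = 1..p.
Substitute the sample gammas (Toeplitz matrix and right-hand side of size 2):
  Gamma_p = [[1.4369, 0.24], [0.24, 1.4369]]
  r_p     = [0.24, -0.7044]
Written out:
  1.4369 phi_1 + 0.24 phi_2 = 0.24
  0.24 phi_1 + 1.4369 phi_2 = -0.7044
Solve by Cramer's rule:
  det = gamma(0)^2 - gamma(1)^2 = (1.4369)^2 - (0.24)^2 = 2.06468161 - 0.0576 = 2.00708161
  phi_hat_1 = [gamma(1) gamma(0) - gamma(1) gamma(2)] / det = [(0.24)(1.4369) - (0.24)(-0.7044)] / 2.00708161 = 0.513912 / 2.00708161 = 0.256
  phi_hat_2 = [gamma(0) gamma(2) - gamma(1)^2] / det = [(1.4369)(-0.7044) - (0.24)^2] / 2.00708161 = -1.06975236 / 2.00708161 = -0.533
So phi_hat = [0.2560, -0.5330].
Therefore phi_hat_2 = -0.5330.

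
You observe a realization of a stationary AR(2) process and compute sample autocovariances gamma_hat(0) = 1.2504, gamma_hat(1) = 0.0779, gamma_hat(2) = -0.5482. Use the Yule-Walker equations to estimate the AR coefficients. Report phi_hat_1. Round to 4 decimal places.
\hat\phi_{1} = 0.0900

The Yule-Walker equations for an AR(p) process read, in matrix form,
  Gamma_p phi = r_p,   with   (Gamma_p)_{ij} = gamma(|i - j|),
                       (r_p)_i = gamma(i),   i,j = 1..p.
Substitute the sample gammas (Toeplitz matrix and right-hand side of size 2):
  Gamma_p = [[1.2504, 0.0779], [0.0779, 1.2504]]
  r_p     = [0.0779, -0.5482]
Written out:
  1.2504 phi_1 + 0.0779 phi_2 = 0.0779
  0.0779 phi_1 + 1.2504 phi_2 = -0.5482
Solve by Cramer's rule:
  det = gamma(0)^2 - gamma(1)^2 = (1.2504)^2 - (0.0779)^2 = 1.56350016 - 0.00606841 = 1.55743175
  phi_hat_1 = [gamma(1) gamma(0) - gamma(1) gamma(2)] / det = [(0.0779)(1.2504) - (0.0779)(-0.5482)] / 1.55743175 = 0.14011094 / 1.55743175 = 0.09
  phi_hat_2 = [gamma(0) gamma(2) - gamma(1)^2] / det = [(1.2504)(-0.5482) - (0.0779)^2] / 1.55743175 = -0.69153769 / 1.55743175 = -0.444
So phi_hat = [0.0900, -0.4440].
Therefore phi_hat_1 = 0.0900.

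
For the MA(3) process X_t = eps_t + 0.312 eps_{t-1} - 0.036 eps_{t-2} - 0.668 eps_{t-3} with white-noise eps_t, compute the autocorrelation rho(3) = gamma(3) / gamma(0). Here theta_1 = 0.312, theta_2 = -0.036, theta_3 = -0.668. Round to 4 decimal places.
\rho(3) = -0.4324

For an MA(q) process with theta_0 = 1, the autocovariance is
  gamma(k) = sigma^2 * sum_{i=0..q-k} theta_i * theta_{i+k},
and rho(k) = gamma(k) / gamma(0). Sigma^2 cancels.
  numerator   = (1)*(-0.668) = -0.668.
  denominator = (1)^2 + (0.312)^2 + (-0.036)^2 + (-0.668)^2 = 1.544864.
  rho(3) = -0.668 / 1.544864 = -0.4324.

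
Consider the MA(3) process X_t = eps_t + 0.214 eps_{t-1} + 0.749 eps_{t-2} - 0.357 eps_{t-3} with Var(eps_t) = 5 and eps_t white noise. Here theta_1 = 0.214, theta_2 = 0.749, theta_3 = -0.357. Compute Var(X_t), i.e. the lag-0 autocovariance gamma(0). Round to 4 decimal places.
\gamma(0) = 8.6712

For an MA(q) process X_t = eps_t + sum_i theta_i eps_{t-i} with
Var(eps_t) = sigma^2, the variance is
  gamma(0) = sigma^2 * (1 + sum_i theta_i^2).
  sum_i theta_i^2 = (0.214)^2 + (0.749)^2 + (-0.357)^2 = 0.045796 + 0.561001 + 0.127449 = 0.734246.
  gamma(0) = 5 * (1 + 0.734246) = 5 * 1.734246 = 8.67123, which rounds to 8.6712.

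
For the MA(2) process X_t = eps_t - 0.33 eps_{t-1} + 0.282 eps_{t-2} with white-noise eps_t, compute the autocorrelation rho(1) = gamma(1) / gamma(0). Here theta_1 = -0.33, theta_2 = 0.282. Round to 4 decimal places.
\rho(1) = -0.3560

For an MA(q) process with theta_0 = 1, the autocovariance is
  gamma(k) = sigma^2 * sum_{i=0..q-k} theta_i * theta_{i+k},
and rho(k) = gamma(k) / gamma(0). Sigma^2 cancels.
  numerator   = (1)*(-0.33) + (-0.33)*(0.282) = -0.42306.
  denominator = (1)^2 + (-0.33)^2 + (0.282)^2 = 1.188424.
  rho(1) = -0.42306 / 1.188424 = -0.3560.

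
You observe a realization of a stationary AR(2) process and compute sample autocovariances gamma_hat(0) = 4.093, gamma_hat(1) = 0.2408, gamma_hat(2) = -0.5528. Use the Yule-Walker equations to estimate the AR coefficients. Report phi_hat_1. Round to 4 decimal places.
\hat\phi_{1} = 0.0670

The Yule-Walker equations for an AR(p) process read, in matrix form,
  Gamma_p phi = r_p,   with   (Gamma_p)_{ij} = gamma(|i - j|),
                       (r_p)_i = gamma(i),   i,j = 1..p.
Substitute the sample gammas (Toeplitz matrix and right-hand side of size 2):
  Gamma_p = [[4.093, 0.2408], [0.2408, 4.093]]
  r_p     = [0.2408, -0.5528]
Written out:
  4.093 phi_1 + 0.2408 phi_2 = 0.2408
  0.2408 phi_1 + 4.093 phi_2 = -0.5528
Solve by Cramer's rule:
  det = gamma(0)^2 - gamma(1)^2 = (4.093)^2 - (0.2408)^2 = 16.752649 - 0.05798464 = 16.69466436
  phi_hat_1 = [gamma(1) gamma(0) - gamma(1) gamma(2)] / det = [(0.2408)(4.093) - (0.2408)(-0.5528)] / 16.69466436 = 1.11870864 / 16.69466436 = 0.067
  phi_hat_2 = [gamma(0) gamma(2) - gamma(1)^2] / det = [(4.093)(-0.5528) - (0.2408)^2] / 16.69466436 = -2.32059504 / 16.69466436 = -0.139
So phi_hat = [0.0670, -0.1390].
Therefore phi_hat_1 = 0.0670.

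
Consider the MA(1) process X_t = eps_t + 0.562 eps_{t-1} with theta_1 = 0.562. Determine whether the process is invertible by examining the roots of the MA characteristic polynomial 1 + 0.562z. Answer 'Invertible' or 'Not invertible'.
\text{Invertible}

The MA(q) characteristic polynomial is P(z) = 1 + 0.562z.
Invertibility requires all roots to lie outside the unit circle, i.e. |z| > 1 for every root.
This is linear in z: 1 + (0.562) z = 0  =>  z = -1/(0.562) = -1.779359,  |z| = 1.779359.
Moduli of all roots: 1.7794.
All moduli strictly greater than 1? Yes.
Verdict: Invertible.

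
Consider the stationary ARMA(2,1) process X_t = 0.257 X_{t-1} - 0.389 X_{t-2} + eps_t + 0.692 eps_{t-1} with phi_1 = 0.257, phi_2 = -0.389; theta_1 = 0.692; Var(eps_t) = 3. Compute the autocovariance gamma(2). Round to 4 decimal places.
\gamma(2) = -1.7842

Multiply the model equation by X_{t-k} and take expectations. With theta_0 = psi_0 = 1 and psi_j the MA(infinity) weights, this gives
  gamma(k) - sum_i phi_i gamma(k-i) = c_k,
  c_k = sigma^2 * sum_{j=k..q} theta_j psi_{j-k}   (c_k = 0 for k > q),
using gamma(-m) = gamma(m).
psi-weights needed (psi_j = theta_j + sum_i phi_i psi_{j-i}):
  psi_1 = theta_1 + phi_1 = 0.692 + (0.257) = 0.949
Right-hand sides:
  c_0 = sigma^2 (1 + theta_1 psi_1) = 3 * (1 + (0.692)(0.949)) = 3 * 1.656708 = 4.970124
  c_1 = sigma^2 theta_1 = 3 * (0.692) = 2.076
  c_2 = 0
Equations for k = 0, 1, 2 (AR order 2, c_2 = 0):
  (E0) gamma(0) = phi_1 gamma(1) + phi_2 gamma(2) + c_0
  (E1) gamma(1) = phi_1 gamma(0) + phi_2 gamma(1) + c_1
  (E2) gamma(2) = phi_1 gamma(1) + phi_2 gamma(0)
From (E1): gamma(1) = A gamma(0) + B with
  A = phi_1 / (1 - phi_2) = 0.257 / 1.389 = 0.185025,   B = c_1 / (1 - phi_2) = 2.076 / 1.389 = 1.4946.
Insert (E2) into (E0): gamma(0) (1 - phi_2^2) = phi_1 (1 + phi_2) gamma(1) + c_0.
  phi_1 (1 + phi_2) = (0.257)(0.611) = 0.157027,   1 - phi_2^2 = 0.848679.
Replace gamma(1) by A gamma(0) + B and collect gamma(0):
  gamma(0) [0.848679 - (0.157027)(0.185025)] = (0.157027)(1.4946) + 4.970124
  gamma(0) * 0.819625 = 5.204817
  gamma(0) = 5.204817 / 0.819625 = 6.350241.
  gamma(1) = A gamma(0) + B = (0.185025)(6.350241) + (1.4946) = 2.669555.
  gamma(2) = phi_1 gamma(1) + phi_2 gamma(0) = (0.257)(2.669555) + (-0.389)(6.350241) = -1.784168.
Therefore gamma(2) = -1.7842 (to 4 decimal places).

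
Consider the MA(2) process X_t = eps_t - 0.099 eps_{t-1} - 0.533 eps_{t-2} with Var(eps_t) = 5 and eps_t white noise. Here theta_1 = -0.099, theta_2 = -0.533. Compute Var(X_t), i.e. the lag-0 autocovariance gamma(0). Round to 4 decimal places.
\gamma(0) = 6.4695

For an MA(q) process X_t = eps_t + sum_i theta_i eps_{t-i} with
Var(eps_t) = sigma^2, the variance is
  gamma(0) = sigma^2 * (1 + sum_i theta_i^2).
  sum_i theta_i^2 = (-0.099)^2 + (-0.533)^2 = 0.009801 + 0.284089 = 0.29389.
  gamma(0) = 5 * (1 + 0.29389) = 5 * 1.29389 = 6.46945, which rounds to 6.4695.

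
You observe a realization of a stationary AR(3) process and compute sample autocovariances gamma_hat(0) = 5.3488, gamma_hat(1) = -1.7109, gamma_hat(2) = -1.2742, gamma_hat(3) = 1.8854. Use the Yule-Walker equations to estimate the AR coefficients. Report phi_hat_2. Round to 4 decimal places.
\hat\phi_{2} = -0.3070

The Yule-Walker equations for an AR(p) process read, in matrix form,
  Gamma_p phi = r_p,   with   (Gamma_p)_{ij} = gamma(|i - j|),
                       (r_p)_i = gamma(i),   i,j = 1..p.
Substitute the sample gammas (Toeplitz matrix and right-hand side of size 3):
  Gamma_p = [[5.3488, -1.7109, -1.2742], [-1.7109, 5.3488, -1.7109], [-1.2742, -1.7109, 5.3488]]
  r_p     = [-1.7109, -1.2742, 1.8854]
Written out (R1..R3):
  (R1) 5.3488 phi_1 - 1.7109 phi_2 - 1.2742 phi_3 = -1.7109
  (R2) -1.7109 phi_1 + 5.3488 phi_2 - 1.7109 phi_3 = -1.2742
  (R3) -1.2742 phi_1 - 1.7109 phi_2 + 5.3488 phi_3 = 1.8854
Gaussian elimination:
  R2 <- R2 - (-1.7109/5.3488) R1 = R2 - (-0.319866) R1:  4.801541 phi_2 - 2.118473 phi_3 = -1.821459
  R3 <- R3 - (-1.2742/5.3488) R1 = R3 - (-0.238222) R1:  -2.118473 phi_2 + 5.045258 phi_3 = 1.477827
  R3 <- R3 - (-2.118473/4.801541) R2 = R3 - (-0.441207) R2:  4.110573 phi_3 = 0.674186
Back-substitution:
  phi_hat_3 = 0.674186 / 4.110573 = 0.164013
  phi_hat_2 = (-1.821459 - (-2.118473)(0.164013)) / 4.801541 = -0.306985
  phi_hat_1 = (-1.7109 - (-1.7109)(-0.306985) - (-1.2742)(0.164013)) / 5.3488 = -0.378989
So phi_hat = [-0.3790, -0.3070, 0.1640].
Therefore phi_hat_2 = -0.3070.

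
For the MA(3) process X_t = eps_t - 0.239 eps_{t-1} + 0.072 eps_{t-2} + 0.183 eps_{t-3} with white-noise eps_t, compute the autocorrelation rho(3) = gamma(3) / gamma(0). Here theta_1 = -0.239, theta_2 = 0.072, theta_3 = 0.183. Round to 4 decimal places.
\rho(3) = 0.1670

For an MA(q) process with theta_0 = 1, the autocovariance is
  gamma(k) = sigma^2 * sum_{i=0..q-k} theta_i * theta_{i+k},
and rho(k) = gamma(k) / gamma(0). Sigma^2 cancels.
  numerator   = (1)*(0.183) = 0.183.
  denominator = (1)^2 + (-0.239)^2 + (0.072)^2 + (0.183)^2 = 1.095794.
  rho(3) = 0.183 / 1.095794 = 0.1670.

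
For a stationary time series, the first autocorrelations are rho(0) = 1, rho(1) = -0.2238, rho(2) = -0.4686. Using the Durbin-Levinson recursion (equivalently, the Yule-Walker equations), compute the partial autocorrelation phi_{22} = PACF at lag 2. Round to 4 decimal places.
\phi_{22} = -0.5460

The PACF at lag k is phi_{kk}, the last component of the solution
to the Yule-Walker system G_k phi = r_k where
  (G_k)_{ij} = rho(|i - j|), (r_k)_i = rho(i), i,j = 1..k.
Equivalently, Durbin-Levinson gives phi_{kk} iteratively:
  phi_{11} = rho(1)
  phi_{kk} = [rho(k) - sum_{j=1..k-1} phi_{k-1,j} rho(k-j)]
            / [1 - sum_{j=1..k-1} phi_{k-1,j} rho(j)],
  phi_{k,j} = phi_{k-1,j} - phi_{kk} phi_{k-1,k-j},  j = 1..k-1.
Step k = 1:
  phi_11 = rho(1) = -0.2238.
Step k = 2:
  phi_22 = [rho(2) - phi_11 rho(1)] / [1 - phi_11 rho(1)] = [-0.4686 - (-0.2238)(-0.2238)] / [1 - (-0.2238)(-0.2238)]
         = -0.51868644 / 0.94991356 = -0.546.
Therefore phi_{22} = -0.5460.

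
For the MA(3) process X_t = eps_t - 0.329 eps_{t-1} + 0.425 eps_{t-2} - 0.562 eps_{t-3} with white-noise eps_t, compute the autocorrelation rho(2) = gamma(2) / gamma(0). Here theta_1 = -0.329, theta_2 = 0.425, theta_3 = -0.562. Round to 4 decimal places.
\rho(2) = 0.3801

For an MA(q) process with theta_0 = 1, the autocovariance is
  gamma(k) = sigma^2 * sum_{i=0..q-k} theta_i * theta_{i+k},
and rho(k) = gamma(k) / gamma(0). Sigma^2 cancels.
  numerator   = (1)*(0.425) + (-0.329)*(-0.562) = 0.609898.
  denominator = (1)^2 + (-0.329)^2 + (0.425)^2 + (-0.562)^2 = 1.60471.
  rho(2) = 0.609898 / 1.60471 = 0.3801.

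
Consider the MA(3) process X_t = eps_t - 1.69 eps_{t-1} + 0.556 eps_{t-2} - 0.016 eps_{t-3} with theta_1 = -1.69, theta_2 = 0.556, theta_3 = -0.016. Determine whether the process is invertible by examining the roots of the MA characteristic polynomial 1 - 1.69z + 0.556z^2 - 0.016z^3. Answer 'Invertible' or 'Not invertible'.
\text{Not invertible}

The MA(q) characteristic polynomial is P(z) = 1 - 1.69z + 0.556z^2 - 0.016z^3.
Invertibility requires all roots to lie outside the unit circle, i.e. |z| > 1 for every root.
Degree 3: look for a simple real root z0 first, then factor out (1 - z/z0) and solve the remaining quadratic.
Testing z0 = 2.5: P(2.5) = 1 + (-1.69)(2.5) + (0.556)(2.5)^2 + (-0.016)(2.5)^3
  = 1 + (-4.225) + (3.475) + (-0.25) = 0.  So z_0 = 2.5 is a root, |z_0| = 2.5.
Divide out the factor (1 - 0.4 z) = (1 - z/z0) (since 1/z0 = 0.4):
  P(z) = (1 - 0.4 z)(1 + (-1.29) z + (0.04) z^2)
  [check: z-coef -1.29 - (0.4) = -1.69; z^2-coef 0.04 - (0.4)(-1.29) = 0.556; z^3-coef -(0.4)(0.04) = -0.016.]
Remaining roots from the quadratic factor 1 + (-1.29) z + (0.04) z^2:
  Set 1 + (-1.29) z + (0.04) z^2 = 0, i.e. a z^2 + b z + c = 0 with a = 0.04, b = -1.29, c = 1.
  Discriminant D = b^2 - 4ac = (-1.29)^2 - 4*(0.04)*1 = 1.6641 - (0.16) = 1.5041.
  D >= 0, so the roots are real: z = (-b +/- sqrt(D)) / (2a) = (1.29 +/- 1.226418) / (0.08).
    z_1 = (1.29 + 1.226418) / (0.08) = 31.4552,   |z_1| = 31.4552.
    z_2 = (1.29 - 1.226418) / (0.08) = 0.7948,   |z_2| = 0.7948.
Moduli of all roots: 2.5000, 31.4552, 0.7948.
All moduli strictly greater than 1? No.
Verdict: Not invertible.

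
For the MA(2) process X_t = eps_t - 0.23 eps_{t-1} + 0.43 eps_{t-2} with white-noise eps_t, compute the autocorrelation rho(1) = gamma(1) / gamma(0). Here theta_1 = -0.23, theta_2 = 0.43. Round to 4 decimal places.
\rho(1) = -0.2657

For an MA(q) process with theta_0 = 1, the autocovariance is
  gamma(k) = sigma^2 * sum_{i=0..q-k} theta_i * theta_{i+k},
and rho(k) = gamma(k) / gamma(0). Sigma^2 cancels.
  numerator   = (1)*(-0.23) + (-0.23)*(0.43) = -0.3289.
  denominator = (1)^2 + (-0.23)^2 + (0.43)^2 = 1.2378.
  rho(1) = -0.3289 / 1.2378 = -0.2657.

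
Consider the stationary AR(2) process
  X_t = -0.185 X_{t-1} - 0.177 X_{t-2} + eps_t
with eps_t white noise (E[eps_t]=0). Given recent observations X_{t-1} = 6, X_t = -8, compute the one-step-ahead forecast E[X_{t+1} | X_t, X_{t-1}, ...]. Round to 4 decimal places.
E[X_{t+1} \mid \mathcal F_t] = 0.4180

For an AR(p) model X_t = c + sum_i phi_i X_{t-i} + eps_t, the
one-step-ahead conditional mean is
  E[X_{t+1} | X_t, ...] = c + sum_i phi_i X_{t+1-i}.
Substitute known values:
  E[X_{t+1} | ...] = (-0.185) * (-8) + (-0.177) * (6)
                   = 0.4180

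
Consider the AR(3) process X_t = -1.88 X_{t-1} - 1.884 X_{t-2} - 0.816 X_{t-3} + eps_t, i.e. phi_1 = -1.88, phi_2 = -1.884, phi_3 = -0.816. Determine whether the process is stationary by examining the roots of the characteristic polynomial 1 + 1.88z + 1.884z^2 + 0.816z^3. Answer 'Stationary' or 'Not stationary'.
\text{Not stationary}

The AR(p) characteristic polynomial is P(z) = 1 + 1.88z + 1.884z^2 + 0.816z^3.
Stationarity requires all roots to lie outside the unit circle, i.e. |z| > 1 for every root.
Degree 3: look for a simple real root z0 first, then factor out (1 - z/z0) and solve the remaining quadratic.
Testing z0 = -1.25: P(-1.25) = 1 + (1.88)(-1.25) + (1.884)(-1.25)^2 + (0.816)(-1.25)^3
  = 1 + (-2.35) + (2.94375) + (-1.59375) = 0.  So z_0 = -1.25 is a root, |z_0| = 1.25.
Divide out the factor (1 + 0.8 z) = (1 - z/z0) (since 1/z0 = -0.8):
  P(z) = (1 + 0.8 z)(1 + (1.08) z + (1.02) z^2)
  [check: z-coef 1.08 - (-0.8) = 1.88; z^2-coef 1.02 - (-0.8)(1.08) = 1.884; z^3-coef -(-0.8)(1.02) = 0.816.]
Remaining roots from the quadratic factor 1 + (1.08) z + (1.02) z^2:
  Set 1 + (1.08) z + (1.02) z^2 = 0, i.e. a z^2 + b z + c = 0 with a = 1.02, b = 1.08, c = 1.
  Discriminant D = b^2 - 4ac = (1.08)^2 - 4*(1.02)*1 = 1.1664 - (4.08) = -2.9136.
  D < 0, so the roots are the complex-conjugate pair z = (-b +/- i sqrt(-D)) / (2a) = -0.5294 +/- 0.8367i.
  For a conjugate pair |z|^2 = z * conj(z) = (product of roots) = c/a = 1/(1.02) = 0.980392, so |z| = sqrt(0.980392) = 0.9901 for both roots.
Moduli of all roots: 1.2500, 0.9901, 0.9901.
All moduli strictly greater than 1? No.
Verdict: Not stationary.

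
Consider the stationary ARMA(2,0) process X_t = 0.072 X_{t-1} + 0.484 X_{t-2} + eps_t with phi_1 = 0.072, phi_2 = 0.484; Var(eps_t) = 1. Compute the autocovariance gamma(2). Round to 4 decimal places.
\gamma(2) = 0.6580

Multiply the model equation by X_{t-k} and take expectations. With theta_0 = psi_0 = 1 and psi_j the MA(infinity) weights, this gives
  gamma(k) - sum_i phi_i gamma(k-i) = c_k,
  c_k = sigma^2 * sum_{j=k..q} theta_j psi_{j-k}   (c_k = 0 for k > q),
using gamma(-m) = gamma(m).
Pure AR (q = 0): c_0 = sigma^2 = 1, c_k = 0 for k >= 1.
Equations for k = 0, 1, 2 (AR order 2, c_2 = 0):
  (E0) gamma(0) = phi_1 gamma(1) + phi_2 gamma(2) + c_0
  (E1) gamma(1) = phi_1 gamma(0) + phi_2 gamma(1) + c_1
  (E2) gamma(2) = phi_1 gamma(1) + phi_2 gamma(0)
From (E1): gamma(1) = A gamma(0) + B with
  A = phi_1 / (1 - phi_2) = 0.072 / 0.516 = 0.139535,   B = c_1 / (1 - phi_2) = 0 / 0.516 = 0.
Insert (E2) into (E0): gamma(0) (1 - phi_2^2) = phi_1 (1 + phi_2) gamma(1) + c_0.
  phi_1 (1 + phi_2) = (0.072)(1.484) = 0.106848,   1 - phi_2^2 = 0.765744.
Replace gamma(1) by A gamma(0) + B and collect gamma(0):
  gamma(0) [0.765744 - (0.106848)(0.139535)] = c_0 = 1
  gamma(0) * 0.750835 = 1
  gamma(0) = 1 / 0.750835 = 1.331851.
  gamma(1) = A gamma(0) = (0.139535)(1.331851) = 0.18584.
  gamma(2) = phi_1 gamma(1) + phi_2 gamma(0) = (0.072)(0.18584) + (0.484)(1.331851) = 0.657996.
Therefore gamma(2) = 0.6580 (to 4 decimal places).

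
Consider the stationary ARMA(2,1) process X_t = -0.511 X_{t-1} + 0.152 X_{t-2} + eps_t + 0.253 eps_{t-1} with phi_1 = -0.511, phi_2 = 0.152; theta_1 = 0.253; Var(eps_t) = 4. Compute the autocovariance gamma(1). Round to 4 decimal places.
\gamma(1) = -1.7475

Multiply the model equation by X_{t-k} and take expectations. With theta_0 = psi_0 = 1 and psi_j the MA(infinity) weights, this gives
  gamma(k) - sum_i phi_i gamma(k-i) = c_k,
  c_k = sigma^2 * sum_{j=k..q} theta_j psi_{j-k}   (c_k = 0 for k > q),
using gamma(-m) = gamma(m).
psi-weights needed (psi_j = theta_j + sum_i phi_i psi_{j-i}):
  psi_1 = theta_1 + phi_1 = 0.253 + (-0.511) = -0.258
Right-hand sides:
  c_0 = sigma^2 (1 + theta_1 psi_1) = 4 * (1 + (0.253)(-0.258)) = 4 * 0.934726 = 3.738904
  c_1 = sigma^2 theta_1 = 4 * (0.253) = 1.012
  c_2 = 0
Equations for k = 0, 1, 2 (AR order 2, c_2 = 0):
  (E0) gamma(0) = phi_1 gamma(1) + phi_2 gamma(2) + c_0
  (E1) gamma(1) = phi_1 gamma(0) + phi_2 gamma(1) + c_1
  (E2) gamma(2) = phi_1 gamma(1) + phi_2 gamma(0)
From (E1): gamma(1) = A gamma(0) + B with
  A = phi_1 / (1 - phi_2) = -0.511 / 0.848 = -0.602594,   B = c_1 / (1 - phi_2) = 1.012 / 0.848 = 1.193396.
Insert (E2) into (E0): gamma(0) (1 - phi_2^2) = phi_1 (1 + phi_2) gamma(1) + c_0.
  phi_1 (1 + phi_2) = (-0.511)(1.152) = -0.588672,   1 - phi_2^2 = 0.976896.
Replace gamma(1) by A gamma(0) + B and collect gamma(0):
  gamma(0) [0.976896 - (-0.588672)(-0.602594)] = (-0.588672)(1.193396) + 3.738904
  gamma(0) * 0.622166 = 3.036385
  gamma(0) = 3.036385 / 0.622166 = 4.880349.
  gamma(1) = A gamma(0) + B = (-0.602594)(4.880349) + (1.193396) = -1.747474.
Therefore gamma(1) = -1.7475 (to 4 decimal places).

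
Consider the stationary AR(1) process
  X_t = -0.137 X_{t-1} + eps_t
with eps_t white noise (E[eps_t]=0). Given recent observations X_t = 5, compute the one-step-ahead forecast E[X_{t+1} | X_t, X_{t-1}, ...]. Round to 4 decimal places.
E[X_{t+1} \mid \mathcal F_t] = -0.6850

For an AR(p) model X_t = c + sum_i phi_i X_{t-i} + eps_t, the
one-step-ahead conditional mean is
  E[X_{t+1} | X_t, ...] = c + sum_i phi_i X_{t+1-i}.
Substitute known values:
  E[X_{t+1} | ...] = (-0.137) * (5)
                   = -0.6850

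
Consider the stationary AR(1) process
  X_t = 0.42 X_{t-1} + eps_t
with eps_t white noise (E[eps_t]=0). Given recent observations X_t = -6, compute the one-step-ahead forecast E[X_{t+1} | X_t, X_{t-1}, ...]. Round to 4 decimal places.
E[X_{t+1} \mid \mathcal F_t] = -2.5200

For an AR(p) model X_t = c + sum_i phi_i X_{t-i} + eps_t, the
one-step-ahead conditional mean is
  E[X_{t+1} | X_t, ...] = c + sum_i phi_i X_{t+1-i}.
Substitute known values:
  E[X_{t+1} | ...] = (0.42) * (-6)
                   = -2.5200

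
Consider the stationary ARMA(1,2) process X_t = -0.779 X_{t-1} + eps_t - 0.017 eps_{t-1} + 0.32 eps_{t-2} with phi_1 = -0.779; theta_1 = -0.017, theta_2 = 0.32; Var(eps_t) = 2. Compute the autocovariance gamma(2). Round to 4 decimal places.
\gamma(2) = 5.7742

Multiply the model equation by X_{t-k} and take expectations. With theta_0 = psi_0 = 1 and psi_j the MA(infinity) weights, this gives
  gamma(k) - sum_i phi_i gamma(k-i) = c_k,
  c_k = sigma^2 * sum_{j=k..q} theta_j psi_{j-k}   (c_k = 0 for k > q),
using gamma(-m) = gamma(m).
psi-weights needed (psi_j = theta_j + sum_i phi_i psi_{j-i}):
  psi_1 = theta_1 + phi_1 = -0.017 + (-0.779) = -0.796
  psi_2 = theta_2 + phi_1 psi_1 = 0.32 + (-0.779)(-0.796) = 0.940084
Right-hand sides:
  c_0 = sigma^2 (1 + theta_1 psi_1 + theta_2 psi_2) = 2 * (1 + (-0.017)(-0.796) + (0.32)(0.940084)) = 2 * 1.314359 = 2.628718
  c_1 = sigma^2 (theta_1 + theta_2 psi_1) = 2 * (-0.017 + (0.32)(-0.796)) = -0.54344
  c_2 = sigma^2 theta_2 = 2 * (0.32) = 0.64
Equations for k = 0 and k = 1 (AR order 1):
  gamma(0) = phi_1 gamma(1) + c_0
  gamma(1) = phi_1 gamma(0) + c_1
Substituting the second into the first: gamma(0) (1 - phi_1^2) = c_0 + phi_1 c_1, so
  gamma(0) = (c_0 + phi_1 c_1) / (1 - phi_1^2) = (2.628718 + (-0.779)(-0.54344)) / (1 - (-0.779)^2) = 3.052058 / 0.393159 = 7.762909.
  gamma(1) = phi_1 gamma(0) + c_1 = (-0.779)(7.762909) + (-0.54344) = -6.590746.
For k = 2: gamma(2) = phi_1 gamma(1) + c_2
  = (-0.779)(-6.590746) + (0.64) = 5.774191.
Therefore gamma(2) = 5.7742 (to 4 decimal places).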